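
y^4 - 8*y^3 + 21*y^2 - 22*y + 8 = (y - 4)*(y - 2)*(y - 1)^2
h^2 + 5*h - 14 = (h - 2)*(h + 7)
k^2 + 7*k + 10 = (k + 2)*(k + 5)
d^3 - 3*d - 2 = (d - 2)*(d + 1)^2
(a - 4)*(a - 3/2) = a^2 - 11*a/2 + 6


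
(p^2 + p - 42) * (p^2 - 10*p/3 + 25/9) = p^4 - 7*p^3/3 - 383*p^2/9 + 1285*p/9 - 350/3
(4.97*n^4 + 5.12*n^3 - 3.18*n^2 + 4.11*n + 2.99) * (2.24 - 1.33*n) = -6.6101*n^5 + 4.3232*n^4 + 15.6982*n^3 - 12.5895*n^2 + 5.2297*n + 6.6976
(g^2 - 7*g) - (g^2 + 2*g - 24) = 24 - 9*g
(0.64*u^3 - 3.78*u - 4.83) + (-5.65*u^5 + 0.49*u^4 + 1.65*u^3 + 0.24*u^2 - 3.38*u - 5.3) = -5.65*u^5 + 0.49*u^4 + 2.29*u^3 + 0.24*u^2 - 7.16*u - 10.13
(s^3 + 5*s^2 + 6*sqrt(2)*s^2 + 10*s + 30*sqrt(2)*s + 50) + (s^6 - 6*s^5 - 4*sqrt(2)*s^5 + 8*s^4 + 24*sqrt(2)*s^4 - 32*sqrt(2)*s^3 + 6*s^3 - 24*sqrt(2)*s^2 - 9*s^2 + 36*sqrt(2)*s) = s^6 - 6*s^5 - 4*sqrt(2)*s^5 + 8*s^4 + 24*sqrt(2)*s^4 - 32*sqrt(2)*s^3 + 7*s^3 - 18*sqrt(2)*s^2 - 4*s^2 + 10*s + 66*sqrt(2)*s + 50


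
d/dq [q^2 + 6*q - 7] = 2*q + 6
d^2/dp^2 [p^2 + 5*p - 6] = 2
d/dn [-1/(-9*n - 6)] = -1/(3*n + 2)^2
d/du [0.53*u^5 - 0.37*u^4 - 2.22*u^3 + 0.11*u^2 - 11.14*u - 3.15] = 2.65*u^4 - 1.48*u^3 - 6.66*u^2 + 0.22*u - 11.14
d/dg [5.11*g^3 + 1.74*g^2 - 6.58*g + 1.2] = 15.33*g^2 + 3.48*g - 6.58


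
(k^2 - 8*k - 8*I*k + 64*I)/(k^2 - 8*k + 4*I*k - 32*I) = (k - 8*I)/(k + 4*I)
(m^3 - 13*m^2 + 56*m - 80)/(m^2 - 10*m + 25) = (m^2 - 8*m + 16)/(m - 5)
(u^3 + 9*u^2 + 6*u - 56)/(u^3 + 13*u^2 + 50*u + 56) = (u - 2)/(u + 2)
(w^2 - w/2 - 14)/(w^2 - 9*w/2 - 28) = (w - 4)/(w - 8)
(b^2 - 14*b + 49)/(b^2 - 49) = (b - 7)/(b + 7)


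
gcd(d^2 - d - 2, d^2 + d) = d + 1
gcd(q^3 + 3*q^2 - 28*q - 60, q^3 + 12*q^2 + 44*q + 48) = q^2 + 8*q + 12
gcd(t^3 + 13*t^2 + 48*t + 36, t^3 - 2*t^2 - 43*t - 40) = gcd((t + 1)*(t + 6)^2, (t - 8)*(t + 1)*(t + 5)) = t + 1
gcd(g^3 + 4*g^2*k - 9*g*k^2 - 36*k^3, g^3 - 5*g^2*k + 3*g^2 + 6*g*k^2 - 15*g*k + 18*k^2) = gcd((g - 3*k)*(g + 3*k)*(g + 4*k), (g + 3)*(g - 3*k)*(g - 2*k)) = g - 3*k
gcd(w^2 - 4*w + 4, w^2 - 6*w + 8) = w - 2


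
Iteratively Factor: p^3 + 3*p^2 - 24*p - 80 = (p - 5)*(p^2 + 8*p + 16) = (p - 5)*(p + 4)*(p + 4)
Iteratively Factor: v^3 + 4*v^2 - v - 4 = (v + 4)*(v^2 - 1) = (v + 1)*(v + 4)*(v - 1)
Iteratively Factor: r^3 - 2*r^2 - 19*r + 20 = (r - 5)*(r^2 + 3*r - 4) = (r - 5)*(r + 4)*(r - 1)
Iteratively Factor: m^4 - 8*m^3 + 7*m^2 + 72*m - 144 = (m - 4)*(m^3 - 4*m^2 - 9*m + 36) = (m - 4)*(m + 3)*(m^2 - 7*m + 12) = (m - 4)*(m - 3)*(m + 3)*(m - 4)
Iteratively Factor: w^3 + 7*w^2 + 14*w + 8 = (w + 1)*(w^2 + 6*w + 8) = (w + 1)*(w + 4)*(w + 2)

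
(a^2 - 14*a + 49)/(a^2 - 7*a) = (a - 7)/a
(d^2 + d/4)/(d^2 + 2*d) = (d + 1/4)/(d + 2)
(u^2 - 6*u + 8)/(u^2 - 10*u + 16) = (u - 4)/(u - 8)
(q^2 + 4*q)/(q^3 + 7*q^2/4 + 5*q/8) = 8*(q + 4)/(8*q^2 + 14*q + 5)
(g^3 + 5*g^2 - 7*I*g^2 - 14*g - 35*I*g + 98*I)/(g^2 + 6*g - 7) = (g^2 - g*(2 + 7*I) + 14*I)/(g - 1)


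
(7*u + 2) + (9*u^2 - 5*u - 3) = 9*u^2 + 2*u - 1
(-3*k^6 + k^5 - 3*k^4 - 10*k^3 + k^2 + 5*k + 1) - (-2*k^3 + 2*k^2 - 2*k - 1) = -3*k^6 + k^5 - 3*k^4 - 8*k^3 - k^2 + 7*k + 2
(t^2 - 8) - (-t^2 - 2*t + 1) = 2*t^2 + 2*t - 9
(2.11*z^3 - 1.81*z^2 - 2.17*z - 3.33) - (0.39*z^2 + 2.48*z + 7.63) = 2.11*z^3 - 2.2*z^2 - 4.65*z - 10.96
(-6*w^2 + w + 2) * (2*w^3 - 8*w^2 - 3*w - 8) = -12*w^5 + 50*w^4 + 14*w^3 + 29*w^2 - 14*w - 16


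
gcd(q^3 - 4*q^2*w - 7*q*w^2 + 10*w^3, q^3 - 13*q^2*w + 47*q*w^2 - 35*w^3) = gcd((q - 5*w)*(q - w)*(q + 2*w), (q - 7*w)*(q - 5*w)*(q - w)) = q^2 - 6*q*w + 5*w^2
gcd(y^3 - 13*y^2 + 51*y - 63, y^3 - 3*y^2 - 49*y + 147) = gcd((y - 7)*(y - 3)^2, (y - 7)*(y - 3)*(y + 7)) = y^2 - 10*y + 21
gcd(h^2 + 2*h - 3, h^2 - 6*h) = 1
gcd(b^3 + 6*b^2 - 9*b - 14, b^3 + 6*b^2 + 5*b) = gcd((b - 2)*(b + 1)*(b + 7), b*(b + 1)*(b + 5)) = b + 1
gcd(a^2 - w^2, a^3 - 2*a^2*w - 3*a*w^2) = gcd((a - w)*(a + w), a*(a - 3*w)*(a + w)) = a + w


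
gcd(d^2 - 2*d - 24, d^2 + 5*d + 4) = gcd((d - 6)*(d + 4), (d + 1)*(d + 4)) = d + 4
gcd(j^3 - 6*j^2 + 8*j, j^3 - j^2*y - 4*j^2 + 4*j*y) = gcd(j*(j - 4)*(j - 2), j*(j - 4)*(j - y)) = j^2 - 4*j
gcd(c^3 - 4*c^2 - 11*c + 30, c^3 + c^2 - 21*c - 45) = c^2 - 2*c - 15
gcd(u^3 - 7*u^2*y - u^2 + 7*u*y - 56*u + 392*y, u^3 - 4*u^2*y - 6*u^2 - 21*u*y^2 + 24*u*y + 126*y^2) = -u + 7*y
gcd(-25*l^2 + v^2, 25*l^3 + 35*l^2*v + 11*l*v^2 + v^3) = 5*l + v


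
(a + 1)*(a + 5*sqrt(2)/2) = a^2 + a + 5*sqrt(2)*a/2 + 5*sqrt(2)/2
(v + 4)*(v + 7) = v^2 + 11*v + 28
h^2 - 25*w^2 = (h - 5*w)*(h + 5*w)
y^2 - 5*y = y*(y - 5)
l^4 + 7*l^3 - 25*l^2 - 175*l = l*(l - 5)*(l + 5)*(l + 7)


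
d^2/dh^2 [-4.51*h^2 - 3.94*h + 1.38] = -9.02000000000000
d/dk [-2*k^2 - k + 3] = -4*k - 1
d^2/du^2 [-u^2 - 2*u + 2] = -2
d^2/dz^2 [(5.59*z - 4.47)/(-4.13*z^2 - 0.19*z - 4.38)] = (-(5.59*z - 4.47)*(8.26*z + 0.19)*(16.52*z + 0.38) + (138.5202*z - 34.798)*(4.13*z^2 + 0.19*z + 4.38))/(4.13*z^2 + 0.19*z + 4.38)^3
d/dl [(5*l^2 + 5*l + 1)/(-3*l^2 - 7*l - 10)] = (-20*l^2 - 94*l - 43)/(9*l^4 + 42*l^3 + 109*l^2 + 140*l + 100)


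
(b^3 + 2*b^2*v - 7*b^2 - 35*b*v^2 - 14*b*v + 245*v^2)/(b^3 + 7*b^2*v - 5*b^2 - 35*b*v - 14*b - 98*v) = (b - 5*v)/(b + 2)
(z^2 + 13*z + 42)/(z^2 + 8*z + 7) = (z + 6)/(z + 1)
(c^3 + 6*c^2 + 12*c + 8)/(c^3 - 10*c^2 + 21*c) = (c^3 + 6*c^2 + 12*c + 8)/(c*(c^2 - 10*c + 21))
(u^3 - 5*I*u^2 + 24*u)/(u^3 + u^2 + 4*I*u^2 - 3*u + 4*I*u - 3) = u*(u - 8*I)/(u^2 + u*(1 + I) + I)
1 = 1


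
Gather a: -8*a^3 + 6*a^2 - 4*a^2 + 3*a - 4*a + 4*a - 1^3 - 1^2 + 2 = -8*a^3 + 2*a^2 + 3*a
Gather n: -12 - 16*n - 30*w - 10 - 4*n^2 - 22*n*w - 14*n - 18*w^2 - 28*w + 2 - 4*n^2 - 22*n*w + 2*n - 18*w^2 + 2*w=-8*n^2 + n*(-44*w - 28) - 36*w^2 - 56*w - 20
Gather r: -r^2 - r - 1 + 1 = -r^2 - r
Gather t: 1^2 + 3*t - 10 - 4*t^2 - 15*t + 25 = -4*t^2 - 12*t + 16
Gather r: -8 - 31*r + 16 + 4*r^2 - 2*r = 4*r^2 - 33*r + 8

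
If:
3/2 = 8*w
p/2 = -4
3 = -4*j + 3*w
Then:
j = -39/64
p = -8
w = 3/16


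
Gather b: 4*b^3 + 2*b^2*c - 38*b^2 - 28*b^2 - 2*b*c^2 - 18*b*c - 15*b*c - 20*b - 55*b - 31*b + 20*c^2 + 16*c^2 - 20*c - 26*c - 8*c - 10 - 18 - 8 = 4*b^3 + b^2*(2*c - 66) + b*(-2*c^2 - 33*c - 106) + 36*c^2 - 54*c - 36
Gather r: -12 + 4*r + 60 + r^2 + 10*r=r^2 + 14*r + 48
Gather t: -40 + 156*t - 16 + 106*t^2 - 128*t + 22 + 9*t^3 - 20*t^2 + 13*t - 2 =9*t^3 + 86*t^2 + 41*t - 36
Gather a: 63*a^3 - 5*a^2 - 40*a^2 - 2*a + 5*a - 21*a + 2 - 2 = 63*a^3 - 45*a^2 - 18*a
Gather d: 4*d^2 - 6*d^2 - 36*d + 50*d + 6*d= -2*d^2 + 20*d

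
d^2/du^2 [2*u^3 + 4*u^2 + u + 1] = 12*u + 8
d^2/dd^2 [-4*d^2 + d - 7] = -8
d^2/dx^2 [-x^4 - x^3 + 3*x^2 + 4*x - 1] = -12*x^2 - 6*x + 6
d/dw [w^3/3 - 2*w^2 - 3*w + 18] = w^2 - 4*w - 3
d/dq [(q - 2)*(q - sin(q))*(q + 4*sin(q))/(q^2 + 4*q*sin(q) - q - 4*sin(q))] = (-q^2*cos(q) + q^2 + 3*q*cos(q) - 2*q - sin(q) - 2*cos(q) + 2)/(q^2 - 2*q + 1)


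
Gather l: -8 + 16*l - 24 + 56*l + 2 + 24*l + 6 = 96*l - 24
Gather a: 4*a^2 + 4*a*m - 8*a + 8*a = 4*a^2 + 4*a*m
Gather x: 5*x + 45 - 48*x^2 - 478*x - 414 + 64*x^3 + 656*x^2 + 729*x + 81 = 64*x^3 + 608*x^2 + 256*x - 288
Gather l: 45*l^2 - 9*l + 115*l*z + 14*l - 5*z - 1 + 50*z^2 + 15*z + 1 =45*l^2 + l*(115*z + 5) + 50*z^2 + 10*z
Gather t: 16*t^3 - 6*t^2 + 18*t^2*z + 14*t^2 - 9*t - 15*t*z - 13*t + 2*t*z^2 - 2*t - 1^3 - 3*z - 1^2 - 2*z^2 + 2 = 16*t^3 + t^2*(18*z + 8) + t*(2*z^2 - 15*z - 24) - 2*z^2 - 3*z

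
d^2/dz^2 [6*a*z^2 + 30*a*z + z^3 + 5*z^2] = 12*a + 6*z + 10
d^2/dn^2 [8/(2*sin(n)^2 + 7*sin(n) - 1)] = 8*(-16*sin(n)^4 - 42*sin(n)^3 - 33*sin(n)^2 + 77*sin(n) + 102)/(7*sin(n) - cos(2*n))^3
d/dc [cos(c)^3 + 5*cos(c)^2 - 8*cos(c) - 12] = (-3*cos(c)^2 - 10*cos(c) + 8)*sin(c)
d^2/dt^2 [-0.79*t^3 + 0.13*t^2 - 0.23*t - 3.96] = 0.26 - 4.74*t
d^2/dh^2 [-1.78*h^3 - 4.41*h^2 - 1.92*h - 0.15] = -10.68*h - 8.82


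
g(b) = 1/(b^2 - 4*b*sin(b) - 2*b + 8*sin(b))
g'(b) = (4*b*cos(b) - 2*b + 4*sin(b) - 8*cos(b) + 2)/(b^2 - 4*b*sin(b) - 2*b + 8*sin(b))^2 = 2*(2*b*cos(b) - b + 2*sin(b) - 4*cos(b) + 1)/((b - 2)^2*(b - 4*sin(b))^2)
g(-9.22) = 0.01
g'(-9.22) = 0.01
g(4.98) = 0.04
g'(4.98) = -0.01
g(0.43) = 0.51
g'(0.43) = -0.77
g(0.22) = 0.86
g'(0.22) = -3.34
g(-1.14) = -0.13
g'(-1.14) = -0.07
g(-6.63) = 0.02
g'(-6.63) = -0.01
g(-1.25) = -0.12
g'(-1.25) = -0.05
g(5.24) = 0.04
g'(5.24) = -0.01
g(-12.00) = 0.01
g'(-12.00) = 0.00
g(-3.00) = 0.08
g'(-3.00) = 0.18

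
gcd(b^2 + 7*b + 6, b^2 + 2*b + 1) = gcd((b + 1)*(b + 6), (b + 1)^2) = b + 1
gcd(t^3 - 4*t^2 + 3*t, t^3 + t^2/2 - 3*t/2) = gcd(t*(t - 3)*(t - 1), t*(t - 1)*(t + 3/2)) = t^2 - t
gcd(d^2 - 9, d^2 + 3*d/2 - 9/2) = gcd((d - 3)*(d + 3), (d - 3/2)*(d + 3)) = d + 3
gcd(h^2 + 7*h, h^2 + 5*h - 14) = h + 7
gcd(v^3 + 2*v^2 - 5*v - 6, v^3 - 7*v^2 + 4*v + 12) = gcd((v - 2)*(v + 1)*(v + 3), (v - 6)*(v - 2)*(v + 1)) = v^2 - v - 2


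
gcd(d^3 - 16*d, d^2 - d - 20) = d + 4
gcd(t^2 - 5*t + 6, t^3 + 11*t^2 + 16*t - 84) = t - 2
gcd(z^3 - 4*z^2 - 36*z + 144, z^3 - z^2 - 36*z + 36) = z^2 - 36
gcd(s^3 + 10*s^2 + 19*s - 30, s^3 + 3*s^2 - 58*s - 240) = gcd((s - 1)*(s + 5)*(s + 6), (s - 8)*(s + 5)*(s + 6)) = s^2 + 11*s + 30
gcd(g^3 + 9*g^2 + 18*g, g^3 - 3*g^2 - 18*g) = g^2 + 3*g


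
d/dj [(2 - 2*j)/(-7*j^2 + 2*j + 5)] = -14/(49*j^2 + 70*j + 25)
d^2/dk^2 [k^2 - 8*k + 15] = 2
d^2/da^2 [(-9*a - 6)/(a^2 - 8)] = 6*(-4*a^2*(3*a + 2) + (9*a + 2)*(a^2 - 8))/(a^2 - 8)^3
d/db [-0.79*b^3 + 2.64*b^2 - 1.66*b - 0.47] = -2.37*b^2 + 5.28*b - 1.66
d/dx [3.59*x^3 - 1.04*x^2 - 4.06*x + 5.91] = 10.77*x^2 - 2.08*x - 4.06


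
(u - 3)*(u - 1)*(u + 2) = u^3 - 2*u^2 - 5*u + 6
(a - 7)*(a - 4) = a^2 - 11*a + 28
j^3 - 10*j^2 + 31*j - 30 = (j - 5)*(j - 3)*(j - 2)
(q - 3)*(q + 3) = q^2 - 9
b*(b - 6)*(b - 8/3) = b^3 - 26*b^2/3 + 16*b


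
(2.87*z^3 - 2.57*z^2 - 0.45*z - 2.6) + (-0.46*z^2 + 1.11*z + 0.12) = 2.87*z^3 - 3.03*z^2 + 0.66*z - 2.48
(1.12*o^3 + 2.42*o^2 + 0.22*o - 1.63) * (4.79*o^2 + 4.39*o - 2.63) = 5.3648*o^5 + 16.5086*o^4 + 8.732*o^3 - 13.2065*o^2 - 7.7343*o + 4.2869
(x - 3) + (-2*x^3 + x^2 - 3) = -2*x^3 + x^2 + x - 6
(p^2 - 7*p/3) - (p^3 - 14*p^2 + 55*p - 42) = -p^3 + 15*p^2 - 172*p/3 + 42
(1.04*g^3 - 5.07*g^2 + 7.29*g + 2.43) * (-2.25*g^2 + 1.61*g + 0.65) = -2.34*g^5 + 13.0819*g^4 - 23.8892*g^3 + 2.9739*g^2 + 8.6508*g + 1.5795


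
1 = 1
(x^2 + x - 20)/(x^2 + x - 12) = (x^2 + x - 20)/(x^2 + x - 12)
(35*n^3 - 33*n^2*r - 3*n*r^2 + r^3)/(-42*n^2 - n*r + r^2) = (-5*n^2 + 4*n*r + r^2)/(6*n + r)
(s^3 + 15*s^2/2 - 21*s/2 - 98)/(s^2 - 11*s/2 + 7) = (s^2 + 11*s + 28)/(s - 2)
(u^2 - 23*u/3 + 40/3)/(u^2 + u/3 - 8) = (u - 5)/(u + 3)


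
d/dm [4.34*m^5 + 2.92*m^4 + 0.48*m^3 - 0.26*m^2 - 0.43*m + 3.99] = 21.7*m^4 + 11.68*m^3 + 1.44*m^2 - 0.52*m - 0.43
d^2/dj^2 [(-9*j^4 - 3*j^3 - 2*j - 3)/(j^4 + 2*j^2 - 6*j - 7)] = 2*(-3*j^9 + 54*j^8 - 318*j^7 - 822*j^6 + 60*j^5 - 684*j^4 - 3286*j^3 - 3186*j^2 - 417*j - 66)/(j^12 + 6*j^10 - 18*j^9 - 9*j^8 - 72*j^7 + 32*j^6 + 180*j^5 + 279*j^4 + 288*j^3 - 462*j^2 - 882*j - 343)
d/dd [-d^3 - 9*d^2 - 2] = 3*d*(-d - 6)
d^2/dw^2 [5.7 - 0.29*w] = 0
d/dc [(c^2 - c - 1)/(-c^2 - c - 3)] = 2*(-c^2 - 4*c + 1)/(c^4 + 2*c^3 + 7*c^2 + 6*c + 9)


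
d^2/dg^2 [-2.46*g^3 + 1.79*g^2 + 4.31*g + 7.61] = 3.58 - 14.76*g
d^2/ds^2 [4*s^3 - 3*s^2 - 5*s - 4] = 24*s - 6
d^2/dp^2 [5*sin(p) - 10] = -5*sin(p)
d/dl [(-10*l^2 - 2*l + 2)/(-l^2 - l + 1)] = 8*l*(l - 2)/(l^4 + 2*l^3 - l^2 - 2*l + 1)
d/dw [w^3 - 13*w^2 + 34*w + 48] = 3*w^2 - 26*w + 34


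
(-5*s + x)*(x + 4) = -5*s*x - 20*s + x^2 + 4*x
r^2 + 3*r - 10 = (r - 2)*(r + 5)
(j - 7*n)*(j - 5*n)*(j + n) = j^3 - 11*j^2*n + 23*j*n^2 + 35*n^3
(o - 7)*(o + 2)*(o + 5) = o^3 - 39*o - 70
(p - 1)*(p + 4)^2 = p^3 + 7*p^2 + 8*p - 16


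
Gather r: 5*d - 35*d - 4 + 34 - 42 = -30*d - 12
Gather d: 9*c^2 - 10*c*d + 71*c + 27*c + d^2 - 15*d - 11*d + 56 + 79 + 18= 9*c^2 + 98*c + d^2 + d*(-10*c - 26) + 153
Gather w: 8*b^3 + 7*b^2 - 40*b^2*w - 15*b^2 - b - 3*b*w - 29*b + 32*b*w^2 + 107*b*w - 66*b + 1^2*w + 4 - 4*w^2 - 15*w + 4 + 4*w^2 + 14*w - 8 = 8*b^3 - 8*b^2 + 32*b*w^2 - 96*b + w*(-40*b^2 + 104*b)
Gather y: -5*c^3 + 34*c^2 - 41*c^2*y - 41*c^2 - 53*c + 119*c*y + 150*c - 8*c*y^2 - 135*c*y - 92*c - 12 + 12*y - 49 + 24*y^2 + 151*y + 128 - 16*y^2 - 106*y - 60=-5*c^3 - 7*c^2 + 5*c + y^2*(8 - 8*c) + y*(-41*c^2 - 16*c + 57) + 7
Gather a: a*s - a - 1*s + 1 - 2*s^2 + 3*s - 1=a*(s - 1) - 2*s^2 + 2*s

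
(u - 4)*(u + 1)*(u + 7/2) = u^3 + u^2/2 - 29*u/2 - 14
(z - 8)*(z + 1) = z^2 - 7*z - 8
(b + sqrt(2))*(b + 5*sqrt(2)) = b^2 + 6*sqrt(2)*b + 10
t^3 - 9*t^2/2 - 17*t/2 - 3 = (t - 6)*(t + 1/2)*(t + 1)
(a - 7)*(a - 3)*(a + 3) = a^3 - 7*a^2 - 9*a + 63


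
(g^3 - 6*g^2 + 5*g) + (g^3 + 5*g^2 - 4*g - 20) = 2*g^3 - g^2 + g - 20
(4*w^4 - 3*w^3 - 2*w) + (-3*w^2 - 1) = 4*w^4 - 3*w^3 - 3*w^2 - 2*w - 1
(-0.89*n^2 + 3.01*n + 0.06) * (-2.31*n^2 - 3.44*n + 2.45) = 2.0559*n^4 - 3.8915*n^3 - 12.6735*n^2 + 7.1681*n + 0.147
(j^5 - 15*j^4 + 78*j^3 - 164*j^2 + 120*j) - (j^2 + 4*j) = j^5 - 15*j^4 + 78*j^3 - 165*j^2 + 116*j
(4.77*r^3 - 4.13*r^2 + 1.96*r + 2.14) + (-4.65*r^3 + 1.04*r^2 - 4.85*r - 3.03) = 0.119999999999999*r^3 - 3.09*r^2 - 2.89*r - 0.89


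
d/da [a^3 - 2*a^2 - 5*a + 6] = 3*a^2 - 4*a - 5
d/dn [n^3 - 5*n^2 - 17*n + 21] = 3*n^2 - 10*n - 17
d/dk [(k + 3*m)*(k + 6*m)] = 2*k + 9*m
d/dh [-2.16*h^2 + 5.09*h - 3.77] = 5.09 - 4.32*h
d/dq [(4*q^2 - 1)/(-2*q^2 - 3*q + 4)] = (-12*q^2 + 28*q - 3)/(4*q^4 + 12*q^3 - 7*q^2 - 24*q + 16)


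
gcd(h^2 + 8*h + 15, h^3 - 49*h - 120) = h^2 + 8*h + 15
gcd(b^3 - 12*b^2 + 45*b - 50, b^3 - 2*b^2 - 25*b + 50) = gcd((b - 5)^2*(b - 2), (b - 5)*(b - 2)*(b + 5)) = b^2 - 7*b + 10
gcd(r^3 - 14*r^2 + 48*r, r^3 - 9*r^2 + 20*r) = r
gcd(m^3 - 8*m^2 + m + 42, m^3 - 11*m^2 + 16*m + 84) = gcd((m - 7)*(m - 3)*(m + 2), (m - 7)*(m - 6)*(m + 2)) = m^2 - 5*m - 14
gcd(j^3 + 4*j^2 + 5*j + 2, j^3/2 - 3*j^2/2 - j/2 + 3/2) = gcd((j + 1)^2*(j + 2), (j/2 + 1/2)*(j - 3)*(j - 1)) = j + 1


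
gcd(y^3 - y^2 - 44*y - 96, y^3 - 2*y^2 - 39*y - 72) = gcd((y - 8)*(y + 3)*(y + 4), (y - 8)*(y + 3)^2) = y^2 - 5*y - 24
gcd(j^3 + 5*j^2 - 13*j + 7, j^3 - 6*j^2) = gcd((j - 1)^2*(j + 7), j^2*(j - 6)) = 1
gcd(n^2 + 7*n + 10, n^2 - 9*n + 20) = 1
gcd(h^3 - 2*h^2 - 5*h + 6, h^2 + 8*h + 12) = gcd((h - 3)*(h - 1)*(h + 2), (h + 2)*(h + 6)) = h + 2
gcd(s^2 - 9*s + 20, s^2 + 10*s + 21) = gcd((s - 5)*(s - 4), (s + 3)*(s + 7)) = 1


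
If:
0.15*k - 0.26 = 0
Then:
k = 1.73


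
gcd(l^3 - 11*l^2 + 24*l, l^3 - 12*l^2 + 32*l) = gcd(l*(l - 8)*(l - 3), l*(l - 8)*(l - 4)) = l^2 - 8*l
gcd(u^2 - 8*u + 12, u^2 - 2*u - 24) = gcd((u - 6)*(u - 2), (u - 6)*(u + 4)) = u - 6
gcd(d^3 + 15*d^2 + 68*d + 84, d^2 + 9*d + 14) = d^2 + 9*d + 14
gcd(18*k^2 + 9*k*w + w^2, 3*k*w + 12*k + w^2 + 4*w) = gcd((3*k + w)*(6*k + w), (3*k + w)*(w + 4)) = 3*k + w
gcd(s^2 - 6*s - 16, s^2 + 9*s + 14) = s + 2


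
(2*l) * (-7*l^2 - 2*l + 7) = -14*l^3 - 4*l^2 + 14*l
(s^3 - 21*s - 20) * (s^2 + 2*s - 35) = s^5 + 2*s^4 - 56*s^3 - 62*s^2 + 695*s + 700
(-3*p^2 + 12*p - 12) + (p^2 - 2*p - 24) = -2*p^2 + 10*p - 36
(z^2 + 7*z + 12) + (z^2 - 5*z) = 2*z^2 + 2*z + 12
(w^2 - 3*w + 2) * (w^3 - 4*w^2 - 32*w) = w^5 - 7*w^4 - 18*w^3 + 88*w^2 - 64*w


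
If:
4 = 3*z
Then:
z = 4/3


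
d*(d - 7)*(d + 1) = d^3 - 6*d^2 - 7*d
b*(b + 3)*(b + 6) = b^3 + 9*b^2 + 18*b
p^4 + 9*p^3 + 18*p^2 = p^2*(p + 3)*(p + 6)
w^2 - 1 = (w - 1)*(w + 1)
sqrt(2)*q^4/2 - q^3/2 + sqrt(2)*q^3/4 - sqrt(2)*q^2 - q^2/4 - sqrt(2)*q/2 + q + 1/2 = (q + 1/2)*(q - sqrt(2))*(q - sqrt(2)/2)*(sqrt(2)*q/2 + 1)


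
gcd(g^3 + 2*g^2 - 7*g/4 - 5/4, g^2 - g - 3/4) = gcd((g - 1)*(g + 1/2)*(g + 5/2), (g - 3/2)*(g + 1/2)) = g + 1/2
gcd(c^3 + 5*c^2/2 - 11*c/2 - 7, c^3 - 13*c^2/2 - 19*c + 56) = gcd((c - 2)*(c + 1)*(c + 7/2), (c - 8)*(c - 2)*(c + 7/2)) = c^2 + 3*c/2 - 7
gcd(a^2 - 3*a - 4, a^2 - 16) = a - 4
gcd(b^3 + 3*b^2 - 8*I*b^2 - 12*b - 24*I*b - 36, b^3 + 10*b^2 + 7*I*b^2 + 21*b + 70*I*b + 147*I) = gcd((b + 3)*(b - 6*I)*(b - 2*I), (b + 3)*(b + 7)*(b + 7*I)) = b + 3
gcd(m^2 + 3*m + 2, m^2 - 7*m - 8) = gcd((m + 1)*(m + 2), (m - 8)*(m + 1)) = m + 1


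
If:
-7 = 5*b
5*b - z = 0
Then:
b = -7/5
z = -7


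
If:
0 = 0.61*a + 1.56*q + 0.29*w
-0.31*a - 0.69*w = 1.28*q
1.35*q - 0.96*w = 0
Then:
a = 0.00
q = 0.00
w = 0.00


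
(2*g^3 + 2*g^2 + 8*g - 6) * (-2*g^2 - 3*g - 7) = -4*g^5 - 10*g^4 - 36*g^3 - 26*g^2 - 38*g + 42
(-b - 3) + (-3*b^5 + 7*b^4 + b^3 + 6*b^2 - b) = -3*b^5 + 7*b^4 + b^3 + 6*b^2 - 2*b - 3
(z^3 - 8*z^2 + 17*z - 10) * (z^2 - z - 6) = z^5 - 9*z^4 + 19*z^3 + 21*z^2 - 92*z + 60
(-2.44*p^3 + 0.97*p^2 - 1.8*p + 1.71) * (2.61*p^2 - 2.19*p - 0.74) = -6.3684*p^5 + 7.8753*p^4 - 5.0167*p^3 + 7.6873*p^2 - 2.4129*p - 1.2654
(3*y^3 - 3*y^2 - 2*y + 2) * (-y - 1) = -3*y^4 + 5*y^2 - 2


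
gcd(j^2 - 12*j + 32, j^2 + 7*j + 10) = 1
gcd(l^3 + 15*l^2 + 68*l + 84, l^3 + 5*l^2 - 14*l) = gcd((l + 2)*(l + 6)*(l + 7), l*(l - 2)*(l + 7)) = l + 7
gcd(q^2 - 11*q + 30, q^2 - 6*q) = q - 6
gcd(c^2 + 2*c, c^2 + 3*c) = c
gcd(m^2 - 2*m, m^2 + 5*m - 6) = 1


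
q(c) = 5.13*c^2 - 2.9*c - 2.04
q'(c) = 10.26*c - 2.9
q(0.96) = -0.10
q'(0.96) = 6.95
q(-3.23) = 60.85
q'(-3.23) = -36.04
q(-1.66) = 16.91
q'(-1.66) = -19.93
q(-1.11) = 7.50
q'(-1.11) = -14.29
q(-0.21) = -1.20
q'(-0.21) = -5.05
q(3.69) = 57.11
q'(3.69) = 34.96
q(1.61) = 6.59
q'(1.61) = 13.62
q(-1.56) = 14.97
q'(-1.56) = -18.91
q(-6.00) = 200.04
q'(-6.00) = -64.46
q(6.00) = 165.24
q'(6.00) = 58.66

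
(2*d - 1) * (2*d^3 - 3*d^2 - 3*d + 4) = 4*d^4 - 8*d^3 - 3*d^2 + 11*d - 4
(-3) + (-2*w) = -2*w - 3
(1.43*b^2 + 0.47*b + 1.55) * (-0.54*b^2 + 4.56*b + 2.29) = -0.7722*b^4 + 6.267*b^3 + 4.5809*b^2 + 8.1443*b + 3.5495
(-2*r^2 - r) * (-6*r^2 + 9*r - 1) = 12*r^4 - 12*r^3 - 7*r^2 + r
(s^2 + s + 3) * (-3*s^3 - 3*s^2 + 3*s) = -3*s^5 - 6*s^4 - 9*s^3 - 6*s^2 + 9*s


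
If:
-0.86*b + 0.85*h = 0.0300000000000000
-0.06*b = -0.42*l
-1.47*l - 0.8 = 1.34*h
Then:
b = -0.54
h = -0.51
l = -0.08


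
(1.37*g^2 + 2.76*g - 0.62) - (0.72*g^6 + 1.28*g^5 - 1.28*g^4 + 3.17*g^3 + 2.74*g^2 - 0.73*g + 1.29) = -0.72*g^6 - 1.28*g^5 + 1.28*g^4 - 3.17*g^3 - 1.37*g^2 + 3.49*g - 1.91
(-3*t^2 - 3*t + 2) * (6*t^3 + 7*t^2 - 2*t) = -18*t^5 - 39*t^4 - 3*t^3 + 20*t^2 - 4*t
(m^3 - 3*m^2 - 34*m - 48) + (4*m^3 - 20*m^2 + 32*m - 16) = 5*m^3 - 23*m^2 - 2*m - 64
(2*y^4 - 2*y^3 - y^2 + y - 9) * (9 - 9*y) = -18*y^5 + 36*y^4 - 9*y^3 - 18*y^2 + 90*y - 81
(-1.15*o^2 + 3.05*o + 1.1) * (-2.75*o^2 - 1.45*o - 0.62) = 3.1625*o^4 - 6.72*o^3 - 6.7345*o^2 - 3.486*o - 0.682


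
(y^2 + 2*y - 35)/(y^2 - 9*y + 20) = (y + 7)/(y - 4)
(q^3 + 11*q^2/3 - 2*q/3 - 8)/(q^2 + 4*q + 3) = (3*q^2 + 2*q - 8)/(3*(q + 1))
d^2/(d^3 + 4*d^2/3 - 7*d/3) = 3*d/(3*d^2 + 4*d - 7)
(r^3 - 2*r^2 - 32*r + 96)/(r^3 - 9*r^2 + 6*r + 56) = (r^2 + 2*r - 24)/(r^2 - 5*r - 14)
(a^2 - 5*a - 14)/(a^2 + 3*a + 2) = (a - 7)/(a + 1)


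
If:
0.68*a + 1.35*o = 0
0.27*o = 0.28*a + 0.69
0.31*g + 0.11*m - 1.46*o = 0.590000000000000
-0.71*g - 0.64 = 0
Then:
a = -1.66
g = -0.90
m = 18.99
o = 0.84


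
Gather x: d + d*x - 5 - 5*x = d + x*(d - 5) - 5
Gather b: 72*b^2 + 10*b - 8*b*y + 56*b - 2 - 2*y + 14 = 72*b^2 + b*(66 - 8*y) - 2*y + 12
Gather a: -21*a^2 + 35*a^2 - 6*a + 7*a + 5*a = 14*a^2 + 6*a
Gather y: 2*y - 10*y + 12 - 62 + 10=-8*y - 40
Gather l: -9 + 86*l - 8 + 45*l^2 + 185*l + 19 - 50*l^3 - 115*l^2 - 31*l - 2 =-50*l^3 - 70*l^2 + 240*l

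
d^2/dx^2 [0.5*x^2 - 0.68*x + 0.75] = 1.00000000000000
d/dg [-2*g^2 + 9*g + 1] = 9 - 4*g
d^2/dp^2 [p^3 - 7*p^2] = 6*p - 14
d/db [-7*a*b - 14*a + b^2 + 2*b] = -7*a + 2*b + 2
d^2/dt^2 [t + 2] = 0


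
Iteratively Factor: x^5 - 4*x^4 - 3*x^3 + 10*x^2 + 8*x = (x - 4)*(x^4 - 3*x^2 - 2*x) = (x - 4)*(x + 1)*(x^3 - x^2 - 2*x) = (x - 4)*(x + 1)^2*(x^2 - 2*x) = (x - 4)*(x - 2)*(x + 1)^2*(x)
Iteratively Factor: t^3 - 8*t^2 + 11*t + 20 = (t - 5)*(t^2 - 3*t - 4) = (t - 5)*(t - 4)*(t + 1)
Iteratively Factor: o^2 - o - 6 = (o + 2)*(o - 3)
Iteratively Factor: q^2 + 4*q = (q)*(q + 4)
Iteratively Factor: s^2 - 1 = (s + 1)*(s - 1)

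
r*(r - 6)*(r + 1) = r^3 - 5*r^2 - 6*r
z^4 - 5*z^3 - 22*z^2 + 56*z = z*(z - 7)*(z - 2)*(z + 4)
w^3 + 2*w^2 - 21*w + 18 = (w - 3)*(w - 1)*(w + 6)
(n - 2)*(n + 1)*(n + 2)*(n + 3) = n^4 + 4*n^3 - n^2 - 16*n - 12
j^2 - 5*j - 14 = (j - 7)*(j + 2)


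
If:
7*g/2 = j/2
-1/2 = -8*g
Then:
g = 1/16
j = 7/16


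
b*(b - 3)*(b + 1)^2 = b^4 - b^3 - 5*b^2 - 3*b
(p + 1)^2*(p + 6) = p^3 + 8*p^2 + 13*p + 6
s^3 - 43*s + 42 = (s - 6)*(s - 1)*(s + 7)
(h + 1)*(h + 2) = h^2 + 3*h + 2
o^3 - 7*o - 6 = (o - 3)*(o + 1)*(o + 2)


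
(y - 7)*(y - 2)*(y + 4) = y^3 - 5*y^2 - 22*y + 56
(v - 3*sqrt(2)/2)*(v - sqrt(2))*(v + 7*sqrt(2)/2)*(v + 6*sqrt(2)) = v^4 + 7*sqrt(2)*v^3 - 5*v^2/2 - 153*sqrt(2)*v/2 + 126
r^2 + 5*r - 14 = (r - 2)*(r + 7)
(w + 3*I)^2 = w^2 + 6*I*w - 9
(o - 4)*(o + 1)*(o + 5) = o^3 + 2*o^2 - 19*o - 20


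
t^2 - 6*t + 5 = (t - 5)*(t - 1)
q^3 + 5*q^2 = q^2*(q + 5)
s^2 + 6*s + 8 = (s + 2)*(s + 4)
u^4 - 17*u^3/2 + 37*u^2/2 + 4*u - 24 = (u - 4)^2*(u - 3/2)*(u + 1)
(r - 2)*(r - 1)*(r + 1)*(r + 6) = r^4 + 4*r^3 - 13*r^2 - 4*r + 12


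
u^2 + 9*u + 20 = (u + 4)*(u + 5)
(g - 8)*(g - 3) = g^2 - 11*g + 24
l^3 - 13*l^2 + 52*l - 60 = (l - 6)*(l - 5)*(l - 2)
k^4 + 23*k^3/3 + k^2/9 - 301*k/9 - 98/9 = (k - 2)*(k + 1/3)*(k + 7/3)*(k + 7)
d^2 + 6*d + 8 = (d + 2)*(d + 4)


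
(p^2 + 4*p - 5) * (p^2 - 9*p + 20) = p^4 - 5*p^3 - 21*p^2 + 125*p - 100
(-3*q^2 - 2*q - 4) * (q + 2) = -3*q^3 - 8*q^2 - 8*q - 8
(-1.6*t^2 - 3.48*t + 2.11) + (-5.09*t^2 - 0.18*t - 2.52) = -6.69*t^2 - 3.66*t - 0.41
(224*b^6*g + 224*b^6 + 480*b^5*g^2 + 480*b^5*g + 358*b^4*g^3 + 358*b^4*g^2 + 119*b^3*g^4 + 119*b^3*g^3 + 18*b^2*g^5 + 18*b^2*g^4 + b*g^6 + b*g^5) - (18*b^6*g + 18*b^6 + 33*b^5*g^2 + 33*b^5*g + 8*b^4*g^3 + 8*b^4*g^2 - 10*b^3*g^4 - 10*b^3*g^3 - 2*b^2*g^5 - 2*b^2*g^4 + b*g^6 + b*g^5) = 206*b^6*g + 206*b^6 + 447*b^5*g^2 + 447*b^5*g + 350*b^4*g^3 + 350*b^4*g^2 + 129*b^3*g^4 + 129*b^3*g^3 + 20*b^2*g^5 + 20*b^2*g^4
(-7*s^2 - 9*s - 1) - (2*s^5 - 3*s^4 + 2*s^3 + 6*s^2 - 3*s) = -2*s^5 + 3*s^4 - 2*s^3 - 13*s^2 - 6*s - 1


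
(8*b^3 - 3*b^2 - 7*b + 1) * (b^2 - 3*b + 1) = 8*b^5 - 27*b^4 + 10*b^3 + 19*b^2 - 10*b + 1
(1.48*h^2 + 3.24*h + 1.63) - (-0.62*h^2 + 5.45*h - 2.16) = 2.1*h^2 - 2.21*h + 3.79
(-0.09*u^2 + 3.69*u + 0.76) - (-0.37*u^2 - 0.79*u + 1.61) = 0.28*u^2 + 4.48*u - 0.85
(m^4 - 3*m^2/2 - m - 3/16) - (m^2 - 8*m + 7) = m^4 - 5*m^2/2 + 7*m - 115/16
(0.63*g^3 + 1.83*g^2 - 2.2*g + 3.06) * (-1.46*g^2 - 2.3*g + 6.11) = -0.9198*g^5 - 4.1208*g^4 + 2.8523*g^3 + 11.7737*g^2 - 20.48*g + 18.6966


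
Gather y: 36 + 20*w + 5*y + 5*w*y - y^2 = 20*w - y^2 + y*(5*w + 5) + 36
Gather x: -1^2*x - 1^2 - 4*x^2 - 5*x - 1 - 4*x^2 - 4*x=-8*x^2 - 10*x - 2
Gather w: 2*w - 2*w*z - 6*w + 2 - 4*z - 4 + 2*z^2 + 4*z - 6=w*(-2*z - 4) + 2*z^2 - 8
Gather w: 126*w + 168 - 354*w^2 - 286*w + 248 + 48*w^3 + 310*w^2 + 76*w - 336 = 48*w^3 - 44*w^2 - 84*w + 80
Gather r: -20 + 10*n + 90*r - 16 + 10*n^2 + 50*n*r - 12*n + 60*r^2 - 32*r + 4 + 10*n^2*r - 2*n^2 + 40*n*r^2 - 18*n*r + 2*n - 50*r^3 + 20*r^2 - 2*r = 8*n^2 - 50*r^3 + r^2*(40*n + 80) + r*(10*n^2 + 32*n + 56) - 32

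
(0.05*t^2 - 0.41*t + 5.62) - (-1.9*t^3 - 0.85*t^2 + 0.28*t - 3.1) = 1.9*t^3 + 0.9*t^2 - 0.69*t + 8.72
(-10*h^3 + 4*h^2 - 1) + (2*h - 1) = -10*h^3 + 4*h^2 + 2*h - 2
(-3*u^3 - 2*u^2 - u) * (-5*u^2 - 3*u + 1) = 15*u^5 + 19*u^4 + 8*u^3 + u^2 - u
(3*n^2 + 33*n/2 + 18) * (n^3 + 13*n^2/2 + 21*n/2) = 3*n^5 + 36*n^4 + 627*n^3/4 + 1161*n^2/4 + 189*n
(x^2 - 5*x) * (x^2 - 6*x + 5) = x^4 - 11*x^3 + 35*x^2 - 25*x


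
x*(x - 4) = x^2 - 4*x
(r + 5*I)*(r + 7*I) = r^2 + 12*I*r - 35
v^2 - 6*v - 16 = (v - 8)*(v + 2)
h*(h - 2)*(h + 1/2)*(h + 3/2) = h^4 - 13*h^2/4 - 3*h/2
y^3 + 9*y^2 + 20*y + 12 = (y + 1)*(y + 2)*(y + 6)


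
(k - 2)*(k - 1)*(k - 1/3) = k^3 - 10*k^2/3 + 3*k - 2/3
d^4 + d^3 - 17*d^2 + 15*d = d*(d - 3)*(d - 1)*(d + 5)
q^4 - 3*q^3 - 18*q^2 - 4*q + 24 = (q - 6)*(q - 1)*(q + 2)^2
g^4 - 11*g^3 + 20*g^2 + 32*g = g*(g - 8)*(g - 4)*(g + 1)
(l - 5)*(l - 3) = l^2 - 8*l + 15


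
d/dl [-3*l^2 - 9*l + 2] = -6*l - 9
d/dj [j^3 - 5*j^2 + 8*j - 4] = 3*j^2 - 10*j + 8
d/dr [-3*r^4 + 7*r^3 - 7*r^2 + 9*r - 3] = -12*r^3 + 21*r^2 - 14*r + 9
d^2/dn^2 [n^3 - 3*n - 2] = 6*n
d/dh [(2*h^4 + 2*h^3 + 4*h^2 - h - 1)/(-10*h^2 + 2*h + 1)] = (-40*h^5 - 8*h^4 + 16*h^3 + 4*h^2 - 12*h + 1)/(100*h^4 - 40*h^3 - 16*h^2 + 4*h + 1)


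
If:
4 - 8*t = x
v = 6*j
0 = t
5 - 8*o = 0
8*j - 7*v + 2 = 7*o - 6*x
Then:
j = 173/272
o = 5/8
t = 0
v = 519/136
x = 4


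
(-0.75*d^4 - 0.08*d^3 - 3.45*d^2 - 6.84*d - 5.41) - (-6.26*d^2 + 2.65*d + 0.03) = -0.75*d^4 - 0.08*d^3 + 2.81*d^2 - 9.49*d - 5.44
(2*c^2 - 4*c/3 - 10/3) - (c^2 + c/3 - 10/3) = c^2 - 5*c/3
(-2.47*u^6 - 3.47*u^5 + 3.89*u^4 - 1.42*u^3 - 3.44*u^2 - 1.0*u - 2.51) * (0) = 0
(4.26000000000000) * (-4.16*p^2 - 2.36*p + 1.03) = -17.7216*p^2 - 10.0536*p + 4.3878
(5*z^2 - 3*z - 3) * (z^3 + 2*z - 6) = 5*z^5 - 3*z^4 + 7*z^3 - 36*z^2 + 12*z + 18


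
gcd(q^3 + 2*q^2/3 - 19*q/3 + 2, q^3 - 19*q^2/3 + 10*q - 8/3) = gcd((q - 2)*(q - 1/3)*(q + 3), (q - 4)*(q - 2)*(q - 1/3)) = q^2 - 7*q/3 + 2/3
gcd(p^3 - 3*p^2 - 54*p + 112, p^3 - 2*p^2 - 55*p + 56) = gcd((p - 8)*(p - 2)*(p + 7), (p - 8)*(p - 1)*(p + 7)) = p^2 - p - 56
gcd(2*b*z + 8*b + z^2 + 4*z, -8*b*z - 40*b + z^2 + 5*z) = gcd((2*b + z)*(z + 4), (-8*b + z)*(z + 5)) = 1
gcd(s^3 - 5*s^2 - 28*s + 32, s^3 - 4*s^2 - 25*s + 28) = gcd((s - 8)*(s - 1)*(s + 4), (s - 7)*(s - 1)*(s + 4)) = s^2 + 3*s - 4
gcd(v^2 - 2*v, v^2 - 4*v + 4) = v - 2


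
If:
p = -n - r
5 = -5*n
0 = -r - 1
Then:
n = -1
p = 2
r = -1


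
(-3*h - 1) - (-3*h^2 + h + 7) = 3*h^2 - 4*h - 8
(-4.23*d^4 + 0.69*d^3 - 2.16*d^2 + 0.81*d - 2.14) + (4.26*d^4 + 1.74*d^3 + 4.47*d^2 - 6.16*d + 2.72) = 0.0299999999999994*d^4 + 2.43*d^3 + 2.31*d^2 - 5.35*d + 0.58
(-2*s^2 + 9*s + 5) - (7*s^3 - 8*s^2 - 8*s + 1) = -7*s^3 + 6*s^2 + 17*s + 4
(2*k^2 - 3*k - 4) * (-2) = -4*k^2 + 6*k + 8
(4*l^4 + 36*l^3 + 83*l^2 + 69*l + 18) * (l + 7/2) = 4*l^5 + 50*l^4 + 209*l^3 + 719*l^2/2 + 519*l/2 + 63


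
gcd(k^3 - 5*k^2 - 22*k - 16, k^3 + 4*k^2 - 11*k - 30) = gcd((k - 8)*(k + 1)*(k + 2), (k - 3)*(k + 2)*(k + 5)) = k + 2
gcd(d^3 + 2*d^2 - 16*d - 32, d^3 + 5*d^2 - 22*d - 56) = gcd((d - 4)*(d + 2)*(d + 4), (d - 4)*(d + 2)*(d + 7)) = d^2 - 2*d - 8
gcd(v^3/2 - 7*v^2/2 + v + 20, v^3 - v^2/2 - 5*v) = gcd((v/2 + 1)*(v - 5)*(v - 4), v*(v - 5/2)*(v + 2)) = v + 2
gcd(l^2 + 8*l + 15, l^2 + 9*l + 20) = l + 5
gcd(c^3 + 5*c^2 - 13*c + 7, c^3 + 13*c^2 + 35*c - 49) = c^2 + 6*c - 7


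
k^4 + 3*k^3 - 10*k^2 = k^2*(k - 2)*(k + 5)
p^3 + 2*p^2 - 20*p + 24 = (p - 2)^2*(p + 6)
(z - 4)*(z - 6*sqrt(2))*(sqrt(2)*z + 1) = sqrt(2)*z^3 - 11*z^2 - 4*sqrt(2)*z^2 - 6*sqrt(2)*z + 44*z + 24*sqrt(2)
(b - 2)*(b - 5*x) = b^2 - 5*b*x - 2*b + 10*x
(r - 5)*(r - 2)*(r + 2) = r^3 - 5*r^2 - 4*r + 20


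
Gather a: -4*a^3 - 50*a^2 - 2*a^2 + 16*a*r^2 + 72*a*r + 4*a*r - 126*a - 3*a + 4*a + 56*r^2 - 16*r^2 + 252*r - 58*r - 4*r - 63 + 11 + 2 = -4*a^3 - 52*a^2 + a*(16*r^2 + 76*r - 125) + 40*r^2 + 190*r - 50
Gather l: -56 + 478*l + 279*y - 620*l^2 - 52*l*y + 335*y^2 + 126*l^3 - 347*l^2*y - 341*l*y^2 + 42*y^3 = 126*l^3 + l^2*(-347*y - 620) + l*(-341*y^2 - 52*y + 478) + 42*y^3 + 335*y^2 + 279*y - 56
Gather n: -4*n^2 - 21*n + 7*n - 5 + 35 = -4*n^2 - 14*n + 30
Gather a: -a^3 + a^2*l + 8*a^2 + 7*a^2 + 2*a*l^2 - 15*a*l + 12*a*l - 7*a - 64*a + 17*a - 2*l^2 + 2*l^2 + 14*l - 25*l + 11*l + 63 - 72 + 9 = -a^3 + a^2*(l + 15) + a*(2*l^2 - 3*l - 54)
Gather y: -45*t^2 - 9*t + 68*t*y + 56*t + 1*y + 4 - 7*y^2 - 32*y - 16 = -45*t^2 + 47*t - 7*y^2 + y*(68*t - 31) - 12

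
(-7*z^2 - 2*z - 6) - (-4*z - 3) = -7*z^2 + 2*z - 3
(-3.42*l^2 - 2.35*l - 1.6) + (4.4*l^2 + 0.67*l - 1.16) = 0.98*l^2 - 1.68*l - 2.76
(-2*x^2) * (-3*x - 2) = 6*x^3 + 4*x^2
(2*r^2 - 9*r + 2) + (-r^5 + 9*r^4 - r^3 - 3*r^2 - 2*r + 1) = -r^5 + 9*r^4 - r^3 - r^2 - 11*r + 3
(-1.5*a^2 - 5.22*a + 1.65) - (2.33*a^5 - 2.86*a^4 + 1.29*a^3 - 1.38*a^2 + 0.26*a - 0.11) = -2.33*a^5 + 2.86*a^4 - 1.29*a^3 - 0.12*a^2 - 5.48*a + 1.76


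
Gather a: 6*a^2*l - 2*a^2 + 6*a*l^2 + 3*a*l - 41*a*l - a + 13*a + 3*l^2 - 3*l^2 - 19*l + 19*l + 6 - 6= a^2*(6*l - 2) + a*(6*l^2 - 38*l + 12)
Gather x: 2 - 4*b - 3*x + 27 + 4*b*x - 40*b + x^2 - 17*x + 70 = -44*b + x^2 + x*(4*b - 20) + 99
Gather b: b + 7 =b + 7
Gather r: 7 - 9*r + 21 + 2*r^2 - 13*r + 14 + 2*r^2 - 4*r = 4*r^2 - 26*r + 42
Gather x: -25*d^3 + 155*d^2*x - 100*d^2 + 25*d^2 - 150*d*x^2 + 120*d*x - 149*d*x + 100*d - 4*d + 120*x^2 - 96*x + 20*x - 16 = -25*d^3 - 75*d^2 + 96*d + x^2*(120 - 150*d) + x*(155*d^2 - 29*d - 76) - 16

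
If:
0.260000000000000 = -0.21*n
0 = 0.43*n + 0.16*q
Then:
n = -1.24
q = 3.33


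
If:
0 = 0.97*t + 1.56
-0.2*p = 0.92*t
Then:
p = 7.40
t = -1.61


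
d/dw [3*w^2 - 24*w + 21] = 6*w - 24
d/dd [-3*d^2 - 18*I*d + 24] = -6*d - 18*I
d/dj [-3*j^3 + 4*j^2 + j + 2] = -9*j^2 + 8*j + 1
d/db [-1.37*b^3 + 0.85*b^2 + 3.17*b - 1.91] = -4.11*b^2 + 1.7*b + 3.17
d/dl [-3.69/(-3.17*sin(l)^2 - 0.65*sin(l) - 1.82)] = -(23.3946*sin(l) + 2.3985)*cos(l)/(3.17*sin(l)^2 + 0.65*sin(l) + 1.82)^2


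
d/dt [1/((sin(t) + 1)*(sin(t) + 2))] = -(2*sin(t) + 3)*cos(t)/((sin(t) + 1)^2*(sin(t) + 2)^2)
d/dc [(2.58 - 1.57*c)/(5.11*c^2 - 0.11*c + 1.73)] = (8.0227*c^2 - 26.3676*c - 2.4323)/(26.1121*c^4 - 1.1242*c^3 + 17.6927*c^2 - 0.3806*c + 2.9929)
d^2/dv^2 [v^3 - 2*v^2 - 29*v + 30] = 6*v - 4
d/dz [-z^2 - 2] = -2*z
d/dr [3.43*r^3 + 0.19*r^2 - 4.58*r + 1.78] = 10.29*r^2 + 0.38*r - 4.58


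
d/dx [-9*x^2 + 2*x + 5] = 2 - 18*x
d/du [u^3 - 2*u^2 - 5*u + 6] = 3*u^2 - 4*u - 5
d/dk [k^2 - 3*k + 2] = 2*k - 3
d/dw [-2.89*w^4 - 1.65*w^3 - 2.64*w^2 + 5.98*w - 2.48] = -11.56*w^3 - 4.95*w^2 - 5.28*w + 5.98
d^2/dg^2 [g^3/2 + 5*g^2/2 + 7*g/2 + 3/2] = 3*g + 5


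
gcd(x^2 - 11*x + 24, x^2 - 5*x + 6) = x - 3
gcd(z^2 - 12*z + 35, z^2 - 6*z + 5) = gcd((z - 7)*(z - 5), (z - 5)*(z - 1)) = z - 5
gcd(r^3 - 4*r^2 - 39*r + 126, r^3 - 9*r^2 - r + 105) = r - 7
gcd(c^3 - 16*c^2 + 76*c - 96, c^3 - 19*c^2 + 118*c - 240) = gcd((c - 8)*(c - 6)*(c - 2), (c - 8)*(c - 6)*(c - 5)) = c^2 - 14*c + 48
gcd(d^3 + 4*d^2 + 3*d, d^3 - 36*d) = d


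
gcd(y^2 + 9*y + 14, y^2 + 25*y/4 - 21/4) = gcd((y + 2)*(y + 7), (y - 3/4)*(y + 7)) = y + 7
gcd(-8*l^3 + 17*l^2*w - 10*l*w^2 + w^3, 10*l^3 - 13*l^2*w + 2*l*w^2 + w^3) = -l + w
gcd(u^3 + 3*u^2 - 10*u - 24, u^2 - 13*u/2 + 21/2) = u - 3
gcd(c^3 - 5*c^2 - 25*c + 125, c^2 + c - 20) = c + 5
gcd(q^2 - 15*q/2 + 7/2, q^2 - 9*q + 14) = q - 7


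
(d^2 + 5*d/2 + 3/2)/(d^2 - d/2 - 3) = (d + 1)/(d - 2)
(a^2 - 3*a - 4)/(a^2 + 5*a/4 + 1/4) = 4*(a - 4)/(4*a + 1)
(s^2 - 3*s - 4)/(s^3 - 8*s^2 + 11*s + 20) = 1/(s - 5)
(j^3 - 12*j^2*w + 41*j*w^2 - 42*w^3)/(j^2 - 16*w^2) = (j^3 - 12*j^2*w + 41*j*w^2 - 42*w^3)/(j^2 - 16*w^2)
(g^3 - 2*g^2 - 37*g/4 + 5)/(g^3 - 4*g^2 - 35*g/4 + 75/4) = (2*g^2 - 9*g + 4)/(2*g^2 - 13*g + 15)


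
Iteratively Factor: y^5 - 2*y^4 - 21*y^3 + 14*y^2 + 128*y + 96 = (y + 1)*(y^4 - 3*y^3 - 18*y^2 + 32*y + 96) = (y + 1)*(y + 3)*(y^3 - 6*y^2 + 32) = (y + 1)*(y + 2)*(y + 3)*(y^2 - 8*y + 16) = (y - 4)*(y + 1)*(y + 2)*(y + 3)*(y - 4)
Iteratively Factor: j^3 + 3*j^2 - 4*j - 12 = (j + 3)*(j^2 - 4) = (j - 2)*(j + 3)*(j + 2)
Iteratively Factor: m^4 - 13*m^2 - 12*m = (m + 1)*(m^3 - m^2 - 12*m) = (m + 1)*(m + 3)*(m^2 - 4*m) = (m - 4)*(m + 1)*(m + 3)*(m)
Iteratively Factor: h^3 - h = (h - 1)*(h^2 + h) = (h - 1)*(h + 1)*(h)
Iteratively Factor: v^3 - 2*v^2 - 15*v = (v - 5)*(v^2 + 3*v) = v*(v - 5)*(v + 3)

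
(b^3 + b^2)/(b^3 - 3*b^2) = (b + 1)/(b - 3)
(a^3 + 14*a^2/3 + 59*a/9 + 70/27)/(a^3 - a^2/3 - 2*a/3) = (a^2 + 4*a + 35/9)/(a*(a - 1))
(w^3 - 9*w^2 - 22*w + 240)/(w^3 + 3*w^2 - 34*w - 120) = (w - 8)/(w + 4)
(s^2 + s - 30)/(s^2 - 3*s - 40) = (-s^2 - s + 30)/(-s^2 + 3*s + 40)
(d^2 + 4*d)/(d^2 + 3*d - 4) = d/(d - 1)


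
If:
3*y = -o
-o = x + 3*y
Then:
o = -3*y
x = 0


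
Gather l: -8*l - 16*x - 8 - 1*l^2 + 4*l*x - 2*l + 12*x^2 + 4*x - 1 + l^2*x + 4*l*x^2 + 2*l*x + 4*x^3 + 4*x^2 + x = l^2*(x - 1) + l*(4*x^2 + 6*x - 10) + 4*x^3 + 16*x^2 - 11*x - 9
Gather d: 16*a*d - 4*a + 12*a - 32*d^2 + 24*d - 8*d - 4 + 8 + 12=8*a - 32*d^2 + d*(16*a + 16) + 16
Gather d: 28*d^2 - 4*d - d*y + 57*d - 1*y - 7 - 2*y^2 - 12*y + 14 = 28*d^2 + d*(53 - y) - 2*y^2 - 13*y + 7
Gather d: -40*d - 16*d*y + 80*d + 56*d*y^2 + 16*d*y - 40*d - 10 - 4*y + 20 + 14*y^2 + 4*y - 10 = 56*d*y^2 + 14*y^2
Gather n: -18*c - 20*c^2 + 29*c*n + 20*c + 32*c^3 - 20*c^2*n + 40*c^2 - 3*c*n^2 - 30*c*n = 32*c^3 + 20*c^2 - 3*c*n^2 + 2*c + n*(-20*c^2 - c)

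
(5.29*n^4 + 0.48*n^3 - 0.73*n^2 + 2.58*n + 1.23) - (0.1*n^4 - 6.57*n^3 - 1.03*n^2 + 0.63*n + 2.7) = 5.19*n^4 + 7.05*n^3 + 0.3*n^2 + 1.95*n - 1.47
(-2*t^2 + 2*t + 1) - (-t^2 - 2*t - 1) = -t^2 + 4*t + 2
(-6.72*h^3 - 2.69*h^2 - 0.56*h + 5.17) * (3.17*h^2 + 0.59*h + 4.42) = -21.3024*h^5 - 12.4921*h^4 - 33.0647*h^3 + 4.1687*h^2 + 0.5751*h + 22.8514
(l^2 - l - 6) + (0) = l^2 - l - 6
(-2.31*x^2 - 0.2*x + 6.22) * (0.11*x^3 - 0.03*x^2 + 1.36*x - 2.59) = -0.2541*x^5 + 0.0473*x^4 - 2.4514*x^3 + 5.5243*x^2 + 8.9772*x - 16.1098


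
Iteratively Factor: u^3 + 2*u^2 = (u + 2)*(u^2) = u*(u + 2)*(u)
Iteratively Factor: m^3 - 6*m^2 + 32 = (m - 4)*(m^2 - 2*m - 8) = (m - 4)*(m + 2)*(m - 4)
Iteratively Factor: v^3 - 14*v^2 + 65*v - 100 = (v - 5)*(v^2 - 9*v + 20) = (v - 5)^2*(v - 4)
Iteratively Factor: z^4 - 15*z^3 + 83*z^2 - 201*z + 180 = (z - 3)*(z^3 - 12*z^2 + 47*z - 60) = (z - 5)*(z - 3)*(z^2 - 7*z + 12) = (z - 5)*(z - 4)*(z - 3)*(z - 3)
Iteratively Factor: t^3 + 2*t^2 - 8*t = (t - 2)*(t^2 + 4*t) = (t - 2)*(t + 4)*(t)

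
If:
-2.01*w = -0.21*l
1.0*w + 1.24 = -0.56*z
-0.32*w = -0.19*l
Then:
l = 0.00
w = 0.00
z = -2.21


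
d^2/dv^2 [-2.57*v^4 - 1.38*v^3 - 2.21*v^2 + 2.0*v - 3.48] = -30.84*v^2 - 8.28*v - 4.42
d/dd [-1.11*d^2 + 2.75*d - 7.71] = 2.75 - 2.22*d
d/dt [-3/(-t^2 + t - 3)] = 3*(1 - 2*t)/(t^2 - t + 3)^2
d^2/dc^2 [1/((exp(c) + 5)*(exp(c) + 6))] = (4*exp(3*c) + 33*exp(2*c) + exp(c) - 330)*exp(c)/(exp(6*c) + 33*exp(5*c) + 453*exp(4*c) + 3311*exp(3*c) + 13590*exp(2*c) + 29700*exp(c) + 27000)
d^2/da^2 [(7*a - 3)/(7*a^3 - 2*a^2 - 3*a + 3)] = 2*(1029*a^5 - 1176*a^4 + 511*a^3 - 729*a^2 + 261*a + 18)/(343*a^9 - 294*a^8 - 357*a^7 + 685*a^6 - 99*a^5 - 396*a^4 + 270*a^3 + 27*a^2 - 81*a + 27)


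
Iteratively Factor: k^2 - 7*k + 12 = (k - 3)*(k - 4)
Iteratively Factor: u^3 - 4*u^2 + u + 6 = (u - 3)*(u^2 - u - 2) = (u - 3)*(u + 1)*(u - 2)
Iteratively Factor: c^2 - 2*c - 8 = (c - 4)*(c + 2)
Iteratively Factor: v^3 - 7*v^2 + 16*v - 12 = (v - 3)*(v^2 - 4*v + 4) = (v - 3)*(v - 2)*(v - 2)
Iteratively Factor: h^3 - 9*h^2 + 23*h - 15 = (h - 5)*(h^2 - 4*h + 3) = (h - 5)*(h - 1)*(h - 3)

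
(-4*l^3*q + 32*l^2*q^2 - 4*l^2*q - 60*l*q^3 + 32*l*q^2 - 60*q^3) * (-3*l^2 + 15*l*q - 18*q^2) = 12*l^5*q - 156*l^4*q^2 + 12*l^4*q + 732*l^3*q^3 - 156*l^3*q^2 - 1476*l^2*q^4 + 732*l^2*q^3 + 1080*l*q^5 - 1476*l*q^4 + 1080*q^5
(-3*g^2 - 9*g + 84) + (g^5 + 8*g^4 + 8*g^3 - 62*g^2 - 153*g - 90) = g^5 + 8*g^4 + 8*g^3 - 65*g^2 - 162*g - 6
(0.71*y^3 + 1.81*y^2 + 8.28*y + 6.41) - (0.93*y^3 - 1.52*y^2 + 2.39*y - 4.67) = -0.22*y^3 + 3.33*y^2 + 5.89*y + 11.08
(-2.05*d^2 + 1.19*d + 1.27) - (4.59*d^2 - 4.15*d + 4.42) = -6.64*d^2 + 5.34*d - 3.15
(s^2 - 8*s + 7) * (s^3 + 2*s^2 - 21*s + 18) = s^5 - 6*s^4 - 30*s^3 + 200*s^2 - 291*s + 126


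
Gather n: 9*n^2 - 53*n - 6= 9*n^2 - 53*n - 6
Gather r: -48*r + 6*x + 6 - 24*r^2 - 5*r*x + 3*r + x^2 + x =-24*r^2 + r*(-5*x - 45) + x^2 + 7*x + 6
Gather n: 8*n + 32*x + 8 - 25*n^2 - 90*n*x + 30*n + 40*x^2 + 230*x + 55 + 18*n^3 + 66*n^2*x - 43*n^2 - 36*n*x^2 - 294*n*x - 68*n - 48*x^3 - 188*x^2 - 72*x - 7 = 18*n^3 + n^2*(66*x - 68) + n*(-36*x^2 - 384*x - 30) - 48*x^3 - 148*x^2 + 190*x + 56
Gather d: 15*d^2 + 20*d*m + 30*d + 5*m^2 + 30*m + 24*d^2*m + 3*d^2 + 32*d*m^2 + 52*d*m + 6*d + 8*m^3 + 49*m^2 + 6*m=d^2*(24*m + 18) + d*(32*m^2 + 72*m + 36) + 8*m^3 + 54*m^2 + 36*m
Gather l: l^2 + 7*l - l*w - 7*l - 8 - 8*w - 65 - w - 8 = l^2 - l*w - 9*w - 81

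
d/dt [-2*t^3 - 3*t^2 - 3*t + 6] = -6*t^2 - 6*t - 3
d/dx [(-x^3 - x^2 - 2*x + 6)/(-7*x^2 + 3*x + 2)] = (7*x^4 - 6*x^3 - 23*x^2 + 80*x - 22)/(49*x^4 - 42*x^3 - 19*x^2 + 12*x + 4)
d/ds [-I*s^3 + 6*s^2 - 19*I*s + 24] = -3*I*s^2 + 12*s - 19*I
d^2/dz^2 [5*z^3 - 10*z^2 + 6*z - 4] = 30*z - 20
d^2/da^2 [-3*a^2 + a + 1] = -6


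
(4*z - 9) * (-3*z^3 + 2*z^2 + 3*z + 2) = -12*z^4 + 35*z^3 - 6*z^2 - 19*z - 18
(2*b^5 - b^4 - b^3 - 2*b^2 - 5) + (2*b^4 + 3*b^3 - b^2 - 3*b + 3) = 2*b^5 + b^4 + 2*b^3 - 3*b^2 - 3*b - 2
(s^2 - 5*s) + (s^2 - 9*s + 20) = 2*s^2 - 14*s + 20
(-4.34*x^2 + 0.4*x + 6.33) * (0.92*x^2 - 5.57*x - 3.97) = -3.9928*x^4 + 24.5418*x^3 + 20.8254*x^2 - 36.8461*x - 25.1301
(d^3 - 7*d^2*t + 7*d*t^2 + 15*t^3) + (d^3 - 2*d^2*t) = 2*d^3 - 9*d^2*t + 7*d*t^2 + 15*t^3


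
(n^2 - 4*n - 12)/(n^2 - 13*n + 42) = (n + 2)/(n - 7)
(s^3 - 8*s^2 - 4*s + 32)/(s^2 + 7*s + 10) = (s^2 - 10*s + 16)/(s + 5)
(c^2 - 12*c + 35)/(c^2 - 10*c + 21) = (c - 5)/(c - 3)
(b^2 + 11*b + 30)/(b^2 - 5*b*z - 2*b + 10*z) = (b^2 + 11*b + 30)/(b^2 - 5*b*z - 2*b + 10*z)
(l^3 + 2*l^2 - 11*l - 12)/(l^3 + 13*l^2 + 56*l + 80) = (l^2 - 2*l - 3)/(l^2 + 9*l + 20)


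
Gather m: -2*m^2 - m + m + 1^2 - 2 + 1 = -2*m^2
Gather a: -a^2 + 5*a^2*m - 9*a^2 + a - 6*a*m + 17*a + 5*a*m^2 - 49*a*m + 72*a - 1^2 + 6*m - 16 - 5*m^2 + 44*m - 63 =a^2*(5*m - 10) + a*(5*m^2 - 55*m + 90) - 5*m^2 + 50*m - 80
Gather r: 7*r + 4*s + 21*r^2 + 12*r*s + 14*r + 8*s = 21*r^2 + r*(12*s + 21) + 12*s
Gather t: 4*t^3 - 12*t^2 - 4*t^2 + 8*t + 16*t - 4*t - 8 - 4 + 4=4*t^3 - 16*t^2 + 20*t - 8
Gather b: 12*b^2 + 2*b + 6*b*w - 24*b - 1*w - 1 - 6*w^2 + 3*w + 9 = 12*b^2 + b*(6*w - 22) - 6*w^2 + 2*w + 8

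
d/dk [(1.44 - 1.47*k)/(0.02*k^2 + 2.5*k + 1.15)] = (0.0294*k^2 - 0.0575999999999999*k - 5.2905)/(0.0004*k^4 + 0.1*k^3 + 6.296*k^2 + 5.75*k + 1.3225)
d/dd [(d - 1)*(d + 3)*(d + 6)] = 3*d^2 + 16*d + 9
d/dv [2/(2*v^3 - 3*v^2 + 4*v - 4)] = 4*(-3*v^2 + 3*v - 2)/(2*v^3 - 3*v^2 + 4*v - 4)^2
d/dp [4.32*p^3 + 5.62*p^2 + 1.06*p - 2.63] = 12.96*p^2 + 11.24*p + 1.06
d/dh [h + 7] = 1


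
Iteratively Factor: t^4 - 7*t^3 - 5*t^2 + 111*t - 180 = (t - 3)*(t^3 - 4*t^2 - 17*t + 60) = (t - 5)*(t - 3)*(t^2 + t - 12) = (t - 5)*(t - 3)^2*(t + 4)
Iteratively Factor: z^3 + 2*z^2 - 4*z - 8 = (z - 2)*(z^2 + 4*z + 4) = (z - 2)*(z + 2)*(z + 2)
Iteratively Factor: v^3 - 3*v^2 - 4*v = (v)*(v^2 - 3*v - 4) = v*(v - 4)*(v + 1)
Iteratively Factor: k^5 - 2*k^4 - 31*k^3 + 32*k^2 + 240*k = (k)*(k^4 - 2*k^3 - 31*k^2 + 32*k + 240) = k*(k + 3)*(k^3 - 5*k^2 - 16*k + 80) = k*(k - 5)*(k + 3)*(k^2 - 16) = k*(k - 5)*(k - 4)*(k + 3)*(k + 4)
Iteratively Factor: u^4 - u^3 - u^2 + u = (u - 1)*(u^3 - u) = (u - 1)^2*(u^2 + u) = u*(u - 1)^2*(u + 1)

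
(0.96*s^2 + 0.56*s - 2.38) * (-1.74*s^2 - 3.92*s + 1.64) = -1.6704*s^4 - 4.7376*s^3 + 3.5204*s^2 + 10.248*s - 3.9032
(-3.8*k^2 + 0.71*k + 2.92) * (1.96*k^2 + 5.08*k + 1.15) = -7.448*k^4 - 17.9124*k^3 + 4.96*k^2 + 15.6501*k + 3.358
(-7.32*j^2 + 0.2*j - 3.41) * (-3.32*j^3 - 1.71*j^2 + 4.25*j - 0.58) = 24.3024*j^5 + 11.8532*j^4 - 20.1308*j^3 + 10.9267*j^2 - 14.6085*j + 1.9778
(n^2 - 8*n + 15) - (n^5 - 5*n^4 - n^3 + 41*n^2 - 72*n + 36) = -n^5 + 5*n^4 + n^3 - 40*n^2 + 64*n - 21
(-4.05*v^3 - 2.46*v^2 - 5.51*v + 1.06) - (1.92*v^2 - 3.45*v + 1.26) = -4.05*v^3 - 4.38*v^2 - 2.06*v - 0.2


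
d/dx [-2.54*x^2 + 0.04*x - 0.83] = 0.04 - 5.08*x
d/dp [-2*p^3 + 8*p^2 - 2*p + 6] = -6*p^2 + 16*p - 2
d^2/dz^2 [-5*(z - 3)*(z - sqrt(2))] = -10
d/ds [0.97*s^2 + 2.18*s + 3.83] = 1.94*s + 2.18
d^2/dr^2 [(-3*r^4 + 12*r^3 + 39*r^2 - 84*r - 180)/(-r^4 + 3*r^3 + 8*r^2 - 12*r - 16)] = 6*(-r^6 - 9*r^5 + 183*r^4 - 903*r^3 + 1806*r^2 - 1548*r + 952)/(r^9 - 15*r^8 + 81*r^7 - 161*r^6 - 78*r^5 + 636*r^4 - 280*r^3 - 864*r^2 + 384*r + 512)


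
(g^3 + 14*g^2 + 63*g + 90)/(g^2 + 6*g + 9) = (g^2 + 11*g + 30)/(g + 3)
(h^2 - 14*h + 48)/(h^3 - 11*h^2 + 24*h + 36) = (h - 8)/(h^2 - 5*h - 6)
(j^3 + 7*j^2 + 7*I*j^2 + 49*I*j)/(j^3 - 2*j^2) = (j^2 + 7*j*(1 + I) + 49*I)/(j*(j - 2))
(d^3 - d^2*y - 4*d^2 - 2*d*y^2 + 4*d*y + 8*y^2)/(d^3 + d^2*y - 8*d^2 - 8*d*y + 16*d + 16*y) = (d - 2*y)/(d - 4)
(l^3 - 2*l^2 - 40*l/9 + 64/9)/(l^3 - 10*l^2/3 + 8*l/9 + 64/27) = 3*(l + 2)/(3*l + 2)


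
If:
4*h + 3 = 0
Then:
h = -3/4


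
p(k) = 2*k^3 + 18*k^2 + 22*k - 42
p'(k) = 6*k^2 + 36*k + 22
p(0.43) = -29.05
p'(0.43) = 38.59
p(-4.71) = 44.72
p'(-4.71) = -14.46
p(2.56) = 165.84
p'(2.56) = 153.48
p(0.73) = -15.57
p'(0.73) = 51.48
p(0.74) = -15.05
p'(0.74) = 51.93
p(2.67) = 183.13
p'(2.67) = 160.89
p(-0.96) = -48.30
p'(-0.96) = -7.03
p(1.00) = 0.00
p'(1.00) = 64.00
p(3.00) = 240.00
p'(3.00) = 184.00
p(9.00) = 3072.00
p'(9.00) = 832.00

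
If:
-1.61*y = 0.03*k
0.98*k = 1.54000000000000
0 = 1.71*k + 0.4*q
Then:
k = 1.57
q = -6.72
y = -0.03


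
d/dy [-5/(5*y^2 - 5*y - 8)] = 25*(2*y - 1)/(-5*y^2 + 5*y + 8)^2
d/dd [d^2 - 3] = 2*d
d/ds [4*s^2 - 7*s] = 8*s - 7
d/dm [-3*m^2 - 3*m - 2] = -6*m - 3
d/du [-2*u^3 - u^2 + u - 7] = -6*u^2 - 2*u + 1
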